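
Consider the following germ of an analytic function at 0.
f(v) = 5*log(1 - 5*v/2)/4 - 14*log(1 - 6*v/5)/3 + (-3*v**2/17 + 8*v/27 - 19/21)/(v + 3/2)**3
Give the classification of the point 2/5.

The term (5/4)*log(1 - v/(2/5)) has argument 1 - 2/5/(2/5) = 0 at 2/5: a logarithmic (infinitely-sheeted) branch point; the remaining terms are analytic or single-valued there.

The point is a logarithmic branch point.


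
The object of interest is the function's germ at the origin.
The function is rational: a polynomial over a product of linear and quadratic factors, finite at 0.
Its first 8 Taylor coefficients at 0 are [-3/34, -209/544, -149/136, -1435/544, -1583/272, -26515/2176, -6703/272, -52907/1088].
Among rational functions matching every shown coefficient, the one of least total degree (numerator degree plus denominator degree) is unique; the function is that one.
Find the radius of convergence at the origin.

No rational of total degree below 5 reproduces all 8 coefficients; solving the [1/4] Pade equations on them gives f(τ) = (-τ/8 - 6/17)/(τ**2 - 4*τ + 2)**2, whose expansion matches every shown term.
Denominator factor (τ**2 - 4*τ + 2)^2: discriminant 8, real irrational roots 2 + sqrt(2) and 2 - sqrt(2); poles of order 2, moduli 2 + sqrt(2) and 2 - sqrt(2).
The radius of convergence is the smallest modulus among the singular points: 2 - sqrt(2).

The radius of convergence is 2 - sqrt(2).


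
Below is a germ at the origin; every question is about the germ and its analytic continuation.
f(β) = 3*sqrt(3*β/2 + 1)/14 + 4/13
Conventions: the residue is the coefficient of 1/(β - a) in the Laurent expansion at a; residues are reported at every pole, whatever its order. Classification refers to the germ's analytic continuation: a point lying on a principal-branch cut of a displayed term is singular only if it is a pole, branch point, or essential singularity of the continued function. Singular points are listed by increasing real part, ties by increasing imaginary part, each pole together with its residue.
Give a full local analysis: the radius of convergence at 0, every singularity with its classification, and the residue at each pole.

Branch term (3/14)*sqrt(1 - β/(-2/3)): its argument vanishes at β = -2/3, a square-root branch point, modulus 2/3.
The radius of convergence is the smallest modulus among the singular points: 2/3.

Radius of convergence at 0: 2/3.
At -2/3: an algebraic (square-root) branch point.


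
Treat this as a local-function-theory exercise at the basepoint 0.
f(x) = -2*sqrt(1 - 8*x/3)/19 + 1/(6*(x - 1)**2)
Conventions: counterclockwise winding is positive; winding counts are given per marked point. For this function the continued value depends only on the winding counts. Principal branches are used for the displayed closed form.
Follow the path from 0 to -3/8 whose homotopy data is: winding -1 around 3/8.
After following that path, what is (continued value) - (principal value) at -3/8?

The rational part is single-valued and drops out of the difference; each branch term changes only by its own monodromy.
(-2/19)*sqrt(1 - x/(3/8)): winding -1 is odd, the square root flips sign, contributing -2*(-2/19)*sqrt(1 - (-3/8)/(3/8)) = -2*(-2/19)*sqrt(2) = (4/19)*sqrt(2).
Summing the contributions at x = -3/8 gives (4/19)*sqrt(2).

Continued minus principal equals (4/19)*sqrt(2).


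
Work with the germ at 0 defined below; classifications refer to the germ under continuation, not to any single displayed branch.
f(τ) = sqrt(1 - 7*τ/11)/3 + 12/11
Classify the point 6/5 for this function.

There is no denominator, hence no pole anywhere.
Branch term sqrt(1 - τ/(11/7)): argument at 6/5 is 13/55, nonzero, so 6/5 is not its branch point (a point on a principal cut is still regular for the continued germ).
So the germ continues analytically to 6/5.

The point is a regular point.


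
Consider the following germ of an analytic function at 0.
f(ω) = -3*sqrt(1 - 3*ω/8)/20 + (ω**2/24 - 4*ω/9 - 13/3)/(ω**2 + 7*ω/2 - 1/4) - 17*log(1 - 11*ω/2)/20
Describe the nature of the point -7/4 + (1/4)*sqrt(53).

The point is a pole of order 1.

The denominator factor ω**2 + 7*ω/2 - 1/4 vanishes at -7/4 + (1/4)*sqrt(53) and appears to the power 1; the numerator there equals -1895/576 - (85/576)*sqrt(53), nonzero, and no other factor vanishes.
The branch terms are analytic at this point.
Hence a pole whose order is the multiplicity, 1.


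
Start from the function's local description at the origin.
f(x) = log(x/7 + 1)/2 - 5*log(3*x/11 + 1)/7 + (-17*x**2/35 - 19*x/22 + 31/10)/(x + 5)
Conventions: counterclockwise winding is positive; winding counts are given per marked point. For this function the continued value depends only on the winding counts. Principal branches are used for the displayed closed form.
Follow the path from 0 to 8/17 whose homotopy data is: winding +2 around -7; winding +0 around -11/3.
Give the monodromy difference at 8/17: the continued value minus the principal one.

The rational part is single-valued and drops out of the difference; each branch term changes only by its own monodromy.
(-5/7)*log(1 - x/(-11/3)): winding 0 around -11/3, so this term returns to its principal value, contribution 0.
(1/2)*log(1 - x/(-7)): each positive loop around -7 adds 2*pi*i to the log, so winding +2 contributes (1/2)*(2)*2*pi*i = (2)*pi*i.
Summing the contributions at x = 8/17 gives (2)*pi*i.

Continued minus principal equals (2)*pi*i.


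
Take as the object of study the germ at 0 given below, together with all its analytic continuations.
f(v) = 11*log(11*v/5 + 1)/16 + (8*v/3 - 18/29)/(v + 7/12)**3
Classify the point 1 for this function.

Denominator factors: v + 7/12 = 19/12 at v = 1 — none vanishes.
Branch term log(1 - v/(-5/11)): argument at 1 is 16/5, nonzero, so 1 is not its branch point (a point on a principal cut is still regular for the continued germ).
So the germ continues analytically to 1.

The point is a regular point.


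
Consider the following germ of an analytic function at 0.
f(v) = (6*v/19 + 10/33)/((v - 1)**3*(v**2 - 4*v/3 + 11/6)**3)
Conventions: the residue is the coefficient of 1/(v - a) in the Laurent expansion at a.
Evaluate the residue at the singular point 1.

The residue is -11392/41553.

At the order-3 pole 1 set g(v) = (v - (1))^3*f(v) = (6*v/19 + 10/33)/(v**2 - 4*v/3 + 11/6)**3.
Order-3 pole: residue = g''(a)/2; g''(1) = -22784/41553, so the residue is -11392/41553.


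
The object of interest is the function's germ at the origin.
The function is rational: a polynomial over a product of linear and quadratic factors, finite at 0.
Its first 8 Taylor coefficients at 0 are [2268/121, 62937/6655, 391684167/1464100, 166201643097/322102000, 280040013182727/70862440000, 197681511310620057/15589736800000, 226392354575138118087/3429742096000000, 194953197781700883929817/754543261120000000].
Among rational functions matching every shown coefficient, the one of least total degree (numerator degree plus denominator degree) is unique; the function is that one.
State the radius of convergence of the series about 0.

No rational of total degree below 4 reproduces all 8 coefficients; solving the [0/4] Pade equations on them gives f(z) = 21/(11*(z**2 - 8*z/5 - 11/12)*(z**2 + z/4 - 1/9)), whose expansion matches every shown term.
Denominator factor (z**2 + z/4 - 1/9): discriminant 73/144, real irrational roots -1/8 + (1/24)*sqrt(73) and -1/8 - (1/24)*sqrt(73); poles of order 1, moduli -1/8 + (1/24)*sqrt(73) and 1/8 + (1/24)*sqrt(73).
Denominator factor (z**2 - 8*z/5 - 11/12): discriminant 467/75, real irrational roots 4/5 + (1/30)*sqrt(1401) and 4/5 - (1/30)*sqrt(1401); poles of order 1, moduli 4/5 + (1/30)*sqrt(1401) and -4/5 + (1/30)*sqrt(1401).
The radius of convergence is the smallest modulus among the singular points: -1/8 + (1/24)*sqrt(73).

The radius of convergence is -1/8 + (1/24)*sqrt(73).


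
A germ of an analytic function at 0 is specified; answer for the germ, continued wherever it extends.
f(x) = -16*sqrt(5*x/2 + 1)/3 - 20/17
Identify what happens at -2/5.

The term (-16/3)*sqrt(1 - x/(-2/5)) has argument 1 - -2/5/(-2/5) = 0 at -2/5: a square-root (algebraic, two-sheeted) branch point; the remaining terms are analytic or single-valued there.

The point is an algebraic (square-root) branch point.


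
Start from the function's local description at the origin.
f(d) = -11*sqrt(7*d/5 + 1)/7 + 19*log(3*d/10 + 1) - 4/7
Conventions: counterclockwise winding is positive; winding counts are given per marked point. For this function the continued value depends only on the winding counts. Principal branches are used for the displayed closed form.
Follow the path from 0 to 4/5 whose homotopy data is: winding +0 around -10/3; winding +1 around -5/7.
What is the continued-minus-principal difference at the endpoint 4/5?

Continued minus principal equals (22/35)*sqrt(53).

The rational part is single-valued and drops out of the difference; each branch term changes only by its own monodromy.
(-11/7)*sqrt(1 - d/(-5/7)): winding +1 is odd, the square root flips sign, contributing -2*(-11/7)*sqrt(1 - (4/5)/(-5/7)) = -2*(-11/7)*sqrt(53/25) = (22/35)*sqrt(53).
(19)*log(1 - d/(-10/3)): winding 0 around -10/3, so this term returns to its principal value, contribution 0.
Summing the contributions at d = 4/5 gives (22/35)*sqrt(53).


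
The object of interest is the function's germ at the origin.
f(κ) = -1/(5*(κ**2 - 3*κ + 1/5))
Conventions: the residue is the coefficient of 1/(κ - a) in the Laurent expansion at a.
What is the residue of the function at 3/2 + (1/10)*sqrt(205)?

The factor κ**2 - 3*κ + 1/5 splits as (κ - a)(κ - a') with a = 3/2 + (1/10)*sqrt(205), a' = 3/2 - (1/10)*sqrt(205). At the order-1 pole a set g(κ) = (κ - a)*f(κ) = [-1/5] / (κ - a').
Simple pole: residue = g(a) at a = 3/2 + (1/10)*sqrt(205), which is -(1/205)*sqrt(205).

The residue is -(1/205)*sqrt(205).


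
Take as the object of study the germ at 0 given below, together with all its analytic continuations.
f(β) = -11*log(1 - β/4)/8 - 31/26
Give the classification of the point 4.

The point is a logarithmic branch point.

The term (-11/8)*log(1 - β/(4)) has argument 1 - 4/(4) = 0 at 4: a logarithmic (infinitely-sheeted) branch point; the remaining terms are analytic or single-valued there.


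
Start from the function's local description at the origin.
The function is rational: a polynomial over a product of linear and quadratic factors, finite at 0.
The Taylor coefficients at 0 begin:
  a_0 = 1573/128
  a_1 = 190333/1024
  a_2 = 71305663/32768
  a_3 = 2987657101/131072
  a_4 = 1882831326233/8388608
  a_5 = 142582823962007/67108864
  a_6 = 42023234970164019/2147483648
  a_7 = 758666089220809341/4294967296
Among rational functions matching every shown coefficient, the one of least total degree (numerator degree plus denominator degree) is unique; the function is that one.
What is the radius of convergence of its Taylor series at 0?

The radius of convergence is -11/8 + (23/88)*sqrt(33).

No rational of total degree below 4 reproduces all 8 coefficients; solving the [0/4] Pade equations on them gives f(ν) = 13/(8*(ν**2 + 11*ν/4 - 4/11)**2), whose expansion matches every shown term.
Denominator factor (ν**2 + 11*ν/4 - 4/11)^2: discriminant 1587/176, real irrational roots -11/8 + (23/88)*sqrt(33) and -11/8 - (23/88)*sqrt(33); poles of order 2, moduli -11/8 + (23/88)*sqrt(33) and 11/8 + (23/88)*sqrt(33).
The radius of convergence is the smallest modulus among the singular points: -11/8 + (23/88)*sqrt(33).


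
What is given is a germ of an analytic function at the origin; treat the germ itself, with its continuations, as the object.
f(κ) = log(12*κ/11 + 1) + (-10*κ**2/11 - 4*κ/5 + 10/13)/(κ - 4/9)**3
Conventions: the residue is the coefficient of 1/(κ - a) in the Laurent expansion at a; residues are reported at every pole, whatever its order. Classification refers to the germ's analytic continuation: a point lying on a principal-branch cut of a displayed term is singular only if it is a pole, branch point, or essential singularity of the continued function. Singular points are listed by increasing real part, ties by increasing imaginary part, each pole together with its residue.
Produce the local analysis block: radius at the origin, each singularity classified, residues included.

Radius of convergence at 0: 4/9.
At -11/12: a logarithmic branch point.
At 4/9: a pole of order 3; residue -10/11.

Denominator factor (κ - 4/9)^3: pole of order 3 at 4/9, modulus 4/9.
Branch term (1)*log(1 - κ/(-11/12)): its argument vanishes at κ = -11/12, a logarithmic branch point, modulus 11/12.
The radius of convergence is the smallest modulus among the singular points: 4/9.
The branch term is analytic at 4/9 and contributes nothing to the residue; only the rational part matters.
At the order-3 pole 4/9 set g(κ) = (κ - (4/9))^3*(rational part) = -10*κ**2/11 - 4*κ/5 + 10/13.
Order-3 pole: residue = g''(a)/2; g''(4/9) = -20/11, so the residue is -10/11.
List the singular points by increasing real part (a conjugate pair: the negative imaginary part first).


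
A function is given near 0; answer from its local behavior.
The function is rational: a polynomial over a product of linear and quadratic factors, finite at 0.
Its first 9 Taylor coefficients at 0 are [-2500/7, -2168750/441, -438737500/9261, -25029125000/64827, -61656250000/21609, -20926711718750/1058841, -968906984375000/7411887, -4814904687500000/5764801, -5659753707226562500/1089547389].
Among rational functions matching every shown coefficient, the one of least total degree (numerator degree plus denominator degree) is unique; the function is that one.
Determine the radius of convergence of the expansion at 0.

The radius of convergence is 1/5.

No rational of total degree below 7 reproduces all 9 coefficients; solving the [2/5] Pade equations on them gives f(y) = (-22*y**2/27 + 10*y/9 + 28/5)/((y - 1/5)**3*(y + 7/5)**2), whose expansion matches every shown term.
Denominator factor (y + 7/5)^2: pole of order 2 at -7/5, modulus 7/5.
Denominator factor (y - 1/5)^3: pole of order 3 at 1/5, modulus 1/5.
The radius of convergence is the smallest modulus among the singular points: 1/5.


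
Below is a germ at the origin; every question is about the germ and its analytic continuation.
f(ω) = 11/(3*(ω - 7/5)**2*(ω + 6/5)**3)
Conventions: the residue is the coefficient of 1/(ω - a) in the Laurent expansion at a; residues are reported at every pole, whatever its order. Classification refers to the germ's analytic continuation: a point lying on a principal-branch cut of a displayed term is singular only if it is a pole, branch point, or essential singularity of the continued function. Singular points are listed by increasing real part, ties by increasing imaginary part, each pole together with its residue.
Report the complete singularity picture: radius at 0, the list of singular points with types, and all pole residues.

Denominator factor (ω + 6/5)^3: pole of order 3 at -6/5, modulus 6/5.
Denominator factor (ω - 7/5)^2: pole of order 2 at 7/5, modulus 7/5.
The radius of convergence is the smallest modulus among the singular points: 6/5.
At the order-3 pole -6/5 set g(ω) = (ω - (-6/5))^3*f(ω) = 11/(3*(ω - 7/5)**2).
Order-3 pole: residue = g''(a)/2; g''(-6/5) = 13750/28561, so the residue is 6875/28561.
At the order-2 pole 7/5 set g(ω) = (ω - (7/5))^2*f(ω) = 11/(3*(ω + 6/5)**3).
Order-2 pole: residue = g'(a); g'(7/5) = -6875/28561, so the residue is -6875/28561.
List the singular points by increasing real part (a conjugate pair: the negative imaginary part first).

Radius of convergence at 0: 6/5.
At -6/5: a pole of order 3; residue 6875/28561.
At 7/5: a pole of order 2; residue -6875/28561.


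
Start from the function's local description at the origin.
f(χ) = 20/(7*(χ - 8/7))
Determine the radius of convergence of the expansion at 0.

The radius of convergence is 8/7.

Denominator factor (χ - 8/7): pole of order 1 at 8/7, modulus 8/7.
The radius of convergence is the smallest modulus among the singular points: 8/7.


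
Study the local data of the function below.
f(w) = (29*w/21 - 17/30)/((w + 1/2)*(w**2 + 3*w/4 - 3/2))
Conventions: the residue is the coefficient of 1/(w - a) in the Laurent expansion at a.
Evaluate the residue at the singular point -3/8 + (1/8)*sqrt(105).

The factor w**2 + 3*w/4 - 3/2 splits as (w - a)(w - a') with a = -3/8 + (1/8)*sqrt(105), a' = -3/8 - (1/8)*sqrt(105). At the order-1 pole a set g(w) = (w - a)*f(w) = [(29*w/21 - 17/30)/(w + 1/2)] / (w - a').
Simple pole: residue = g(a) at a = -3/8 + (1/8)*sqrt(105), which is -176/455 + (8068/143325)*sqrt(105).

The residue is -176/455 + (8068/143325)*sqrt(105).


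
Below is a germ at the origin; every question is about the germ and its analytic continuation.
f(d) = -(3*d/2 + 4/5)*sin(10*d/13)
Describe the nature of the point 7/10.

There is no denominator, hence no pole anywhere.
The factor -sin(10*d/13) is entire.
So the germ continues analytically to 7/10.

The point is a regular point.


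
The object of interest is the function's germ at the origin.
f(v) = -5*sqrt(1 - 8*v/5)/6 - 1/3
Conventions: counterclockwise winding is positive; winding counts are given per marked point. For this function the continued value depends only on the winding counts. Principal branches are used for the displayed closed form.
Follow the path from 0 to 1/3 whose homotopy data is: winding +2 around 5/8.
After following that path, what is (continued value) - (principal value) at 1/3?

The rational part is single-valued and drops out of the difference; each branch term changes only by its own monodromy.
(-5/6)*sqrt(1 - v/(5/8)): winding +2 is even, the square root returns to the same sheet, contribution 0.
Summing the contributions at v = 1/3 gives 0.

Continued minus principal equals 0.


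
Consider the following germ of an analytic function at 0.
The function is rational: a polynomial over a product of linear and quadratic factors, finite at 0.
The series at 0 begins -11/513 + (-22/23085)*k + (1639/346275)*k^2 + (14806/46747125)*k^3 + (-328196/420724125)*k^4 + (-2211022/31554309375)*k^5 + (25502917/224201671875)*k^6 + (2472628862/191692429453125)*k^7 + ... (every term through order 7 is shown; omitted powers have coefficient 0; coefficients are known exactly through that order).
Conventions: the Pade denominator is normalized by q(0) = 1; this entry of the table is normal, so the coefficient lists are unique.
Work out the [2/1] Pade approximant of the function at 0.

Taylor coefficients needed (read off): a_0 = -11/513, a_1 = -22/23085, a_2 = 1639/346275, a_3 = 14806/46747125.
Write the denominator as Q(k) = 1 + q1*k. Requiring Q*f - P = O(k^4) with deg P <= 2 kills the coefficients of k^3..k^3 in Q*f:
  k^3: a_3 + q1*a_2 = 0, i.e. 14806/46747125 + (1639/346275)*q1 = 0.
Solving this linear system: q1 = -1346/20115.
The numerator is Q*f truncated at degree 2: P0 = a_0 = -11/513; P1 = a_1 + q1*a_0 = 4972/10318995; P2 = a_2 + q1*a_1 = 2227511/464354775.

The Pade approximant has numerator coefficients [-11/513, 4972/10318995, 2227511/464354775]; denominator coefficients [1, -1346/20115].


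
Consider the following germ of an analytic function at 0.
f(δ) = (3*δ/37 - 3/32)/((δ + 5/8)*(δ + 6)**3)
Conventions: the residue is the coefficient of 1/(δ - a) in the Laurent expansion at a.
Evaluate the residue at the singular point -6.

At the order-3 pole -6 set g(δ) = (δ - (-6))^3*f(δ) = (3*δ/37 - 3/32)/(δ + 5/8).
Order-3 pole: residue = g''(a)/2; g''(-6) = 5472/2941759, so the residue is 2736/2941759.

The residue is 2736/2941759.


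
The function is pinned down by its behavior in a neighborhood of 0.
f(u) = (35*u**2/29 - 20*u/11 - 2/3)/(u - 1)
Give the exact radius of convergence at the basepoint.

The radius of convergence is 1.

Denominator factor (u - 1): pole of order 1 at 1, modulus 1.
The radius of convergence is the smallest modulus among the singular points: 1.


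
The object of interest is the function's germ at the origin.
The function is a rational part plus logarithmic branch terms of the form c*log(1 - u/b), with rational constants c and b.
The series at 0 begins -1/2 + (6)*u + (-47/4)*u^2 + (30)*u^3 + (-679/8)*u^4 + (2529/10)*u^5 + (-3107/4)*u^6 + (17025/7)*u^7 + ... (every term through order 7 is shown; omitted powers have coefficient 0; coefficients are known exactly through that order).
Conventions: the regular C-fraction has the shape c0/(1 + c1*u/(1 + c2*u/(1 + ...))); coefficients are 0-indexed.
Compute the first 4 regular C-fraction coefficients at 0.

Taylor coefficients (read off): a_0 = -1/2, a_1 = 6, a_2 = -47/4, a_3 = 30.
c0 = a_0 = -1/2. Peel one level at a time: if S = 1 + c*u/S' with S'(0) = 1, then c is the u-coefficient of S and S' = c*u/(S - 1).
S_1 = c0/f = 1 + (12)*u + (241/2)*u^2 + ...; c1 = 12.
S_2 = c1*u/(S_1 - 1) = 1 + (-241/24)*u + (-671/576)*u^2 + ...; c2 = -241/24.
S_3 = c2*u/(S_2 - 1) = 1 + (-671/5784)*u + ...; c3 = -671/5784.

The regular C-fraction coefficients are [-1/2, 12, -241/24, -671/5784].


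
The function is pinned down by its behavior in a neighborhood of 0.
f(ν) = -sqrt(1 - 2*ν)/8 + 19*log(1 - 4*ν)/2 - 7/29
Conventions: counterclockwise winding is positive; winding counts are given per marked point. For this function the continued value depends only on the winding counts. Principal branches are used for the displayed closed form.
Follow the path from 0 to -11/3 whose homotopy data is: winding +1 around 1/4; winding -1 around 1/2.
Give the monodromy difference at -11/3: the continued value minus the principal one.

The rational part is single-valued and drops out of the difference; each branch term changes only by its own monodromy.
(-1/8)*sqrt(1 - ν/(1/2)): winding -1 is odd, the square root flips sign, contributing -2*(-1/8)*sqrt(1 - (-11/3)/(1/2)) = -2*(-1/8)*sqrt(25/3) = (5/12)*sqrt(3).
(19/2)*log(1 - ν/(1/4)): each positive loop around 1/4 adds 2*pi*i to the log, so winding +1 contributes (19/2)*(1)*2*pi*i = (19)*pi*i.
Summing the contributions at ν = -11/3 gives ((5/12)*sqrt(3)) + ((19)*pi)*i.

Continued minus principal equals ((5/12)*sqrt(3)) + ((19)*pi)*i.


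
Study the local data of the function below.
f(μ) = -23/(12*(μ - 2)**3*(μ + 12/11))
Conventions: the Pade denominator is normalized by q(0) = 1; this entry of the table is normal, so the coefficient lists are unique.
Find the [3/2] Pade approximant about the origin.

The Pade approximant has numerator coefficients [253/1152, 889801/4761600, 827563/9523200, 1255639/28569600]; denominator coefficients [1, 9953/37200, -35993/49600].

Taylor coefficients needed (expand at 0): a_0 = 253/1152, a_1 = 1771/13824, a_2 = 35167/165888, a_3 = 159643/1990656, a_4 = 3162247/23887872, a_5 = 6529171/286654464.
Write the denominator as Q(μ) = 1 + q1*μ + q2*μ^2. Requiring Q*f - P = O(μ^6) with deg P <= 3 kills the coefficients of μ^4..μ^5 in Q*f:
  μ^4: a_4 + q1*a_3 + q2*a_2 = 0, i.e. 3162247/23887872 + (159643/1990656)*q1 + (35167/165888)*q2 = 0.
  μ^5: a_5 + q1*a_4 + q2*a_3 = 0, i.e. 6529171/286654464 + (3162247/23887872)*q1 + (159643/1990656)*q2 = 0.
Solving this linear system: q1 = 9953/37200, q2 = -35993/49600.
The numerator is Q*f truncated at degree 3: P0 = a_0 = 253/1152; P1 = a_1 + q1*a_0 = 889801/4761600; P2 = a_2 + q1*a_1 + q2*a_0 = 827563/9523200; P3 = a_3 + q1*a_2 + q2*a_1 = 1255639/28569600.


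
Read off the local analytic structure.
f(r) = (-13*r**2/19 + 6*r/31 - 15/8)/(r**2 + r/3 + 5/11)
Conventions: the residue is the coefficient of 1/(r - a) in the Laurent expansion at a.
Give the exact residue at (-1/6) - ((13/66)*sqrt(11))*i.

The residue is (745/3534) - ((762365/2021448)*sqrt(11))*i.

The factor r**2 + r/3 + 5/11 splits as (r - a)(r - a') with a = (-1/6) - ((13/66)*sqrt(11))*i, a' = (-1/6) + ((13/66)*sqrt(11))*i. At the order-1 pole a set g(r) = (r - a)*f(r) = [-13*r**2/19 + 6*r/31 - 15/8] / (r - a').
Simple pole: residue = g(a) at a = (-1/6) - ((13/66)*sqrt(11))*i, which is (745/3534) - ((762365/2021448)*sqrt(11))*i.


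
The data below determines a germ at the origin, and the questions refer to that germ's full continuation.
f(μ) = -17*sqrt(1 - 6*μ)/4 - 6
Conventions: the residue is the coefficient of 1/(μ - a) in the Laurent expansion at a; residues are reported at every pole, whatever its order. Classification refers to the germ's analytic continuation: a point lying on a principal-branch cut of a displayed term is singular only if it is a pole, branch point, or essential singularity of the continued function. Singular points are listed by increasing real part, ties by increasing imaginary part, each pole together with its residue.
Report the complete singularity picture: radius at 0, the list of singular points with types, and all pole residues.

Branch term (-17/4)*sqrt(1 - μ/(1/6)): its argument vanishes at μ = 1/6, a square-root branch point, modulus 1/6.
The radius of convergence is the smallest modulus among the singular points: 1/6.

Radius of convergence at 0: 1/6.
At 1/6: an algebraic (square-root) branch point.


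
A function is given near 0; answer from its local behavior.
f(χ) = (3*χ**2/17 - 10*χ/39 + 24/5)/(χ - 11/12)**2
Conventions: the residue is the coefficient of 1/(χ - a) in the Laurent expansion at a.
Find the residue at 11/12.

The residue is 89/1326.

At the order-2 pole 11/12 set g(χ) = (χ - (11/12))^2*f(χ) = 3*χ**2/17 - 10*χ/39 + 24/5.
Order-2 pole: residue = g'(a); g'(11/12) = 89/1326, so the residue is 89/1326.


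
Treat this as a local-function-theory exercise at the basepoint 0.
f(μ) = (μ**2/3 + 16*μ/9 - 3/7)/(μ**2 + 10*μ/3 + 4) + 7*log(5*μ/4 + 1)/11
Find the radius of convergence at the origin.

Denominator factor (μ**2 + 10*μ/3 + 4): discriminant -44/9, complex-conjugate roots (-5/3) + ((1/3)*sqrt(11))*i and (-5/3) - ((1/3)*sqrt(11))*i; poles of order 1, moduli 2 and 2.
Branch term (7/11)*log(1 - μ/(-4/5)): its argument vanishes at μ = -4/5, a logarithmic branch point, modulus 4/5.
The radius of convergence is the smallest modulus among the singular points: 4/5.

The radius of convergence is 4/5.


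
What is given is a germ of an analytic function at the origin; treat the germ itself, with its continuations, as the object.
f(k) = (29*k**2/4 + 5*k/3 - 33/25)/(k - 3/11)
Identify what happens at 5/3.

Denominator factors: k - 3/11 = 46/33 at k = 5/3 — none vanishes.
So the germ continues analytically to 5/3.

The point is a regular point.


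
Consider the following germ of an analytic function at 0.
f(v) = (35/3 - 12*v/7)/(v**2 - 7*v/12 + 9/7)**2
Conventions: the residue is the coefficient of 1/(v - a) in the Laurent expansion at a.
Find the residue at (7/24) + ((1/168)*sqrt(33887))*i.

The factor v**2 - 7*v/12 + 9/7 splits as (v - a)(v - a') with a = (7/24) + ((1/168)*sqrt(33887))*i, a' = (7/24) - ((1/168)*sqrt(33887))*i. At the order-2 pole a set g(v) = (v - a)^2*f(v) = [35/3 - 12*v/7] / (v - a')^2.
Order-2 pole: residue = g'(a); g'((7/24) + ((1/168)*sqrt(33887))*i) = -((270144/23435281)*sqrt(33887))*i, so the residue is -((270144/23435281)*sqrt(33887))*i.

The residue is -((270144/23435281)*sqrt(33887))*i.


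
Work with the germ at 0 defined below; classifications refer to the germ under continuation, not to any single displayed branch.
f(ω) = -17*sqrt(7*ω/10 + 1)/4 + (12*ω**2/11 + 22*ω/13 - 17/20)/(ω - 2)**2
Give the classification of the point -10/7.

The term (-17/4)*sqrt(1 - ω/(-10/7)) has argument 1 - -10/7/(-10/7) = 0 at -10/7: a square-root (algebraic, two-sheeted) branch point; the remaining terms are analytic or single-valued there.

The point is an algebraic (square-root) branch point.


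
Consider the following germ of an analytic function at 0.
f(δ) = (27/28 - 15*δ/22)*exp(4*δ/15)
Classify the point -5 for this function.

The point is a regular point.

There is no denominator, hence no pole anywhere.
The factor exp(4*δ/15) is entire.
So the germ continues analytically to -5.


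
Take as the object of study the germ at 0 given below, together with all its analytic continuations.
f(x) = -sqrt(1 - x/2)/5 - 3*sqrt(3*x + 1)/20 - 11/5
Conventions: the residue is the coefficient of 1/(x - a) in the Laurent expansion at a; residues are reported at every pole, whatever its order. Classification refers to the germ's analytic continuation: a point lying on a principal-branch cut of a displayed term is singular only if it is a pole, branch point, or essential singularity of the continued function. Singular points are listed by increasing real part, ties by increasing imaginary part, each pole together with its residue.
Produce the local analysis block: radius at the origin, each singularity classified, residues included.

Branch term (-1/5)*sqrt(1 - x/(2)): its argument vanishes at x = 2, a square-root branch point, modulus 2.
Branch term (-3/20)*sqrt(1 - x/(-1/3)): its argument vanishes at x = -1/3, a square-root branch point, modulus 1/3.
The radius of convergence is the smallest modulus among the singular points: 1/3.
List the singular points by increasing real part (a conjugate pair: the negative imaginary part first).

Radius of convergence at 0: 1/3.
At -1/3: an algebraic (square-root) branch point.
At 2: an algebraic (square-root) branch point.


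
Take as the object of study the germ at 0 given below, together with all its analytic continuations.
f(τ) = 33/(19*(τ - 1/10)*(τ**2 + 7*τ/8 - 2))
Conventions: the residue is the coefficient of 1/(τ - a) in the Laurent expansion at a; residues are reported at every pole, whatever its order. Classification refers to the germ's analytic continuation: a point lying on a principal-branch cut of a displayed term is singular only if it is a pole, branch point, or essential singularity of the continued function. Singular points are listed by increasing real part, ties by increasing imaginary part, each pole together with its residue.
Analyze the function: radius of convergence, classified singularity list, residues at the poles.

Denominator factor (τ**2 + 7*τ/8 - 2): discriminant 561/64, real irrational roots -7/16 + (1/16)*sqrt(561) and -7/16 - (1/16)*sqrt(561); poles of order 1, moduli -7/16 + (1/16)*sqrt(561) and 7/16 + (1/16)*sqrt(561).
Denominator factor (τ - 1/10): pole of order 1 at 1/10, modulus 1/10.
The radius of convergence is the smallest modulus among the singular points: 1/10.
The factor τ**2 + 7*τ/8 - 2 splits as (τ - a)(τ - a') with a = -7/16 - (1/16)*sqrt(561), a' = -7/16 + (1/16)*sqrt(561). At the order-1 pole a set g(τ) = (τ - a)*f(τ) = [33/(19*(τ - 1/10))] / (τ - a').
Simple pole: residue = g(a) at a = -7/16 - (1/16)*sqrt(561), which is 6600/14459 - (1720/245803)*sqrt(561).
At the order-1 pole 1/10 set g(τ) = (τ - (1/10))*f(τ) = 33/(19*(τ**2 + 7*τ/8 - 2)).
Simple pole: residue = g(a) at a = 1/10, which is -13200/14459.
The factor τ**2 + 7*τ/8 - 2 splits as (τ - a)(τ - a') with a = -7/16 + (1/16)*sqrt(561), a' = -7/16 - (1/16)*sqrt(561). At the order-1 pole a set g(τ) = (τ - a)*f(τ) = [33/(19*(τ - 1/10))] / (τ - a').
Simple pole: residue = g(a) at a = -7/16 + (1/16)*sqrt(561), which is 6600/14459 + (1720/245803)*sqrt(561).
List the singular points by increasing real part (a conjugate pair: the negative imaginary part first).

Radius of convergence at 0: 1/10.
At -7/16 - (1/16)*sqrt(561): a pole of order 1; residue 6600/14459 - (1720/245803)*sqrt(561).
At 1/10: a pole of order 1; residue -13200/14459.
At -7/16 + (1/16)*sqrt(561): a pole of order 1; residue 6600/14459 + (1720/245803)*sqrt(561).


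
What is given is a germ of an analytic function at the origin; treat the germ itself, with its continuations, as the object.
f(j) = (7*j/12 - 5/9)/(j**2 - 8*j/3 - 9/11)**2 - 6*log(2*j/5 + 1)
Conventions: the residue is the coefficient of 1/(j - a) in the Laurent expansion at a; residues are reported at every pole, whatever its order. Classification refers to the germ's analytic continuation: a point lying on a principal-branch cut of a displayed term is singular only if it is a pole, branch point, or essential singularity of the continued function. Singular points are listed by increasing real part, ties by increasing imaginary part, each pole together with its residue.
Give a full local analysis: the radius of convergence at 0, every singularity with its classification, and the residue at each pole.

Denominator factor (j**2 - 8*j/3 - 9/11)^2: discriminant 1028/99, real irrational roots 4/3 + (1/33)*sqrt(2827) and 4/3 - (1/33)*sqrt(2827); poles of order 2, moduli 4/3 + (1/33)*sqrt(2827) and -4/3 + (1/33)*sqrt(2827).
Branch term (-6)*log(1 - j/(-5/2)): its argument vanishes at j = -5/2, a logarithmic branch point, modulus 5/2.
The radius of convergence is the smallest modulus among the singular points: -4/3 + (1/33)*sqrt(2827).
The branch term is analytic at 4/3 - (1/33)*sqrt(2827) and contributes nothing to the residue; only the rational part matters.
The factor j**2 - 8*j/3 - 9/11 splits as (j - a)(j - a') with a = 4/3 - (1/33)*sqrt(2827), a' = 4/3 + (1/33)*sqrt(2827). At the order-2 pole a set g(j) = (j - a)^2*(rational part) = [7*j/12 - 5/9] / (j - a')^2.
Order-2 pole: residue = g'(a); g'(4/3 - (1/33)*sqrt(2827)) = (33/132098)*sqrt(2827), so the residue is (33/132098)*sqrt(2827).
The branch term is analytic at 4/3 + (1/33)*sqrt(2827) and contributes nothing to the residue; only the rational part matters.
The factor j**2 - 8*j/3 - 9/11 splits as (j - a)(j - a') with a = 4/3 + (1/33)*sqrt(2827), a' = 4/3 - (1/33)*sqrt(2827). At the order-2 pole a set g(j) = (j - a)^2*(rational part) = [7*j/12 - 5/9] / (j - a')^2.
Order-2 pole: residue = g'(a); g'(4/3 + (1/33)*sqrt(2827)) = -(33/132098)*sqrt(2827), so the residue is -(33/132098)*sqrt(2827).
List the singular points by increasing real part (a conjugate pair: the negative imaginary part first).

Radius of convergence at 0: -4/3 + (1/33)*sqrt(2827).
At -5/2: a logarithmic branch point.
At 4/3 - (1/33)*sqrt(2827): a pole of order 2; residue (33/132098)*sqrt(2827).
At 4/3 + (1/33)*sqrt(2827): a pole of order 2; residue -(33/132098)*sqrt(2827).


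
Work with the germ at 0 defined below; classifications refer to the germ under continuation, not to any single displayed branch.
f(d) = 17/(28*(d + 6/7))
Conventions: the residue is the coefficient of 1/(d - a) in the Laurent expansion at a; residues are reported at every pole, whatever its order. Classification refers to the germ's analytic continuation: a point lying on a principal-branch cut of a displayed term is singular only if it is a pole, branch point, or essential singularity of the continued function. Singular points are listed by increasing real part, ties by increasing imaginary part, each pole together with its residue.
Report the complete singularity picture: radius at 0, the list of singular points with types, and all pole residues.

Radius of convergence at 0: 6/7.
At -6/7: a pole of order 1; residue 17/28.

Denominator factor (d + 6/7): pole of order 1 at -6/7, modulus 6/7.
The radius of convergence is the smallest modulus among the singular points: 6/7.
At the order-1 pole -6/7 set g(d) = (d - (-6/7))*f(d) = 17/28.
Simple pole: residue = g(a) at a = -6/7, which is 17/28.


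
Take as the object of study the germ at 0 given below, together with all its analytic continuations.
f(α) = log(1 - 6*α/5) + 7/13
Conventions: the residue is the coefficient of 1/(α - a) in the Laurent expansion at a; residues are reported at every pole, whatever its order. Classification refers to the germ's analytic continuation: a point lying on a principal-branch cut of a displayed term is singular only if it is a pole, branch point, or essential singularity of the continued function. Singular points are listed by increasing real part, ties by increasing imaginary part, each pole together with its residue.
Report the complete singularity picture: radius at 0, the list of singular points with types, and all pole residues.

Radius of convergence at 0: 5/6.
At 5/6: a logarithmic branch point.

Branch term (1)*log(1 - α/(5/6)): its argument vanishes at α = 5/6, a logarithmic branch point, modulus 5/6.
The radius of convergence is the smallest modulus among the singular points: 5/6.


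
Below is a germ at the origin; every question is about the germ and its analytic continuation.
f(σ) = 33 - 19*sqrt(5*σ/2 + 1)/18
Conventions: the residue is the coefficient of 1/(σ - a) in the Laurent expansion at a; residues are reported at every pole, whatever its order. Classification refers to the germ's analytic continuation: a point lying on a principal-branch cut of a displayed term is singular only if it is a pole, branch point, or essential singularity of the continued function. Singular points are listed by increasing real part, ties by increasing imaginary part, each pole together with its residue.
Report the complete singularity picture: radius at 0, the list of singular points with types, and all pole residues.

Branch term (-19/18)*sqrt(1 - σ/(-2/5)): its argument vanishes at σ = -2/5, a square-root branch point, modulus 2/5.
The radius of convergence is the smallest modulus among the singular points: 2/5.

Radius of convergence at 0: 2/5.
At -2/5: an algebraic (square-root) branch point.


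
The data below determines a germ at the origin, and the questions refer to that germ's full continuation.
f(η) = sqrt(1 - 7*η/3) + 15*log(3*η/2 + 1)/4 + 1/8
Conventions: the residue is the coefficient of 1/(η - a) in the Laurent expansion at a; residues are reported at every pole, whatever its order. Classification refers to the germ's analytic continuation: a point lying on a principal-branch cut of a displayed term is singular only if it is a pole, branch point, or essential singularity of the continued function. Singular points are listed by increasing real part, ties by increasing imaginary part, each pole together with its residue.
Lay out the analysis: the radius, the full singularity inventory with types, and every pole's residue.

Branch term (1)*sqrt(1 - η/(3/7)): its argument vanishes at η = 3/7, a square-root branch point, modulus 3/7.
Branch term (15/4)*log(1 - η/(-2/3)): its argument vanishes at η = -2/3, a logarithmic branch point, modulus 2/3.
The radius of convergence is the smallest modulus among the singular points: 3/7.
List the singular points by increasing real part (a conjugate pair: the negative imaginary part first).

Radius of convergence at 0: 3/7.
At -2/3: a logarithmic branch point.
At 3/7: an algebraic (square-root) branch point.


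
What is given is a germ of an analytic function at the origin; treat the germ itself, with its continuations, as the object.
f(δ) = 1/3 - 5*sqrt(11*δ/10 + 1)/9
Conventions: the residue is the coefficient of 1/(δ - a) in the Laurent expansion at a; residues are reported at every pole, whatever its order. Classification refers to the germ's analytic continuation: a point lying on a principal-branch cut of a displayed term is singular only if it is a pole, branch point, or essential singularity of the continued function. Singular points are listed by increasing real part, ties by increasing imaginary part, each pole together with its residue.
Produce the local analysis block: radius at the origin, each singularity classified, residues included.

Radius of convergence at 0: 10/11.
At -10/11: an algebraic (square-root) branch point.

Branch term (-5/9)*sqrt(1 - δ/(-10/11)): its argument vanishes at δ = -10/11, a square-root branch point, modulus 10/11.
The radius of convergence is the smallest modulus among the singular points: 10/11.


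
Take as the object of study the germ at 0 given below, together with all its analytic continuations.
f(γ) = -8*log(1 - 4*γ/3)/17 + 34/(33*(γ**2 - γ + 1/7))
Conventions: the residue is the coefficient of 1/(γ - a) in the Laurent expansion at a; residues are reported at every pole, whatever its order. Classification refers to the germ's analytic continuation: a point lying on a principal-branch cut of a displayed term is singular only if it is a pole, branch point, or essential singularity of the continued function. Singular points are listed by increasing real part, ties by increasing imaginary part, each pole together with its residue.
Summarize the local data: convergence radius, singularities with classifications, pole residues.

Denominator factor (γ**2 - γ + 1/7): discriminant 3/7, real irrational roots 1/2 + (1/14)*sqrt(21) and 1/2 - (1/14)*sqrt(21); poles of order 1, moduli 1/2 + (1/14)*sqrt(21) and 1/2 - (1/14)*sqrt(21).
Branch term (-8/17)*log(1 - γ/(3/4)): its argument vanishes at γ = 3/4, a logarithmic branch point, modulus 3/4.
The radius of convergence is the smallest modulus among the singular points: 1/2 - (1/14)*sqrt(21).
The branch term is analytic at 1/2 - (1/14)*sqrt(21) and contributes nothing to the residue; only the rational part matters.
The factor γ**2 - γ + 1/7 splits as (γ - a)(γ - a') with a = 1/2 - (1/14)*sqrt(21), a' = 1/2 + (1/14)*sqrt(21). At the order-1 pole a set g(γ) = (γ - a)*(rational part) = [34/33] / (γ - a').
Simple pole: residue = g(a) at a = 1/2 - (1/14)*sqrt(21), which is -(34/99)*sqrt(21).
The branch term is analytic at 1/2 + (1/14)*sqrt(21) and contributes nothing to the residue; only the rational part matters.
The factor γ**2 - γ + 1/7 splits as (γ - a)(γ - a') with a = 1/2 + (1/14)*sqrt(21), a' = 1/2 - (1/14)*sqrt(21). At the order-1 pole a set g(γ) = (γ - a)*(rational part) = [34/33] / (γ - a').
Simple pole: residue = g(a) at a = 1/2 + (1/14)*sqrt(21), which is (34/99)*sqrt(21).
List the singular points by increasing real part (a conjugate pair: the negative imaginary part first).

Radius of convergence at 0: 1/2 - (1/14)*sqrt(21).
At 1/2 - (1/14)*sqrt(21): a pole of order 1; residue -(34/99)*sqrt(21).
At 3/4: a logarithmic branch point.
At 1/2 + (1/14)*sqrt(21): a pole of order 1; residue (34/99)*sqrt(21).
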